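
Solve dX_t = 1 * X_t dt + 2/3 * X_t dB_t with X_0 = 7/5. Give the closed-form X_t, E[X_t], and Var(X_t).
X_t = 7/5 * exp((7/9) t + (2/3) B_t); E[X_t] = 7*exp(t)/5; Var(X_t) = 49*(exp(4*t/9) - 1)*exp(2*t)/25

For GBM dX = mu X dt + sigma X dB with X_0 = x_0, apply Itô to Y = log X: dY = (mu - sigma^2/2) dt + sigma dB, so Y_t = log(x_0) + (mu - sigma^2/2) t + sigma B_t and hence X_t = x_0 * exp((mu - sigma^2/2) t + sigma B_t).
With mu = 1, sigma = 2/3, x_0 = 7/5, this gives:
  X_t = 7/5 * exp((7/9) * t + (2/3) * B_t).
Since sigma*B_t ~ Normal(0, sigma^2 t), E[exp(sigma*B_t)] = exp(sigma^2 t / 2); so E[X_t] = x_0 * exp((mu - sigma^2/2) t) * exp(sigma^2 t / 2) = x_0 * exp(mu t) = 7*exp(t)/5.
Var(X_t) = E[X_t^2] - (E[X_t])^2 = x_0^2 * exp(2 mu t) * (exp(sigma^2 t) - 1) = 49*(exp(4*t/9) - 1)*exp(2*t)/25.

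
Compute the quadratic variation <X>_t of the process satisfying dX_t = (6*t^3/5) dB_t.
<X>_t = 36*t^7/175

For an Itô process dX_t = a(t) dt + b(t) dB_t, the quadratic variation is <X>_t = int_0^t b(s)^2 ds (the drift term does not contribute). Here b(s) = 6*s^3/5, so
  b(s)^2 = 36*s^6/25.
Integrating from 0 to t:
  <X>_t = int_0^t (36*s^6/25) ds = 36*t^7/175.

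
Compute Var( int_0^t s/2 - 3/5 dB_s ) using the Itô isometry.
Var = t*(25*t^2 - 90*t + 108)/300

The Itô integral of a deterministic integrand f(s) has mean 0 because each increment f(s) * (B_{s+ds} - B_s) has mean 0. By the Itô isometry:
  Var( int_0^t f(s) dB_s ) = E[ (int_0^t f(s) dB_s)^2 ] = int_0^t f(s)^2 ds.
Here f(s) = s/2 - 3/5, so f(s)^2 = (5*s - 6)^2/100. Integrate:
  int_0^t ((5*s - 6)^2/100) ds = t*(25*t^2 - 90*t + 108)/300.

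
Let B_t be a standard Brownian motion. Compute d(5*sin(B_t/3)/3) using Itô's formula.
d(5*sin(B_t/3)/3) = (-5*sin(B_t/3)/54) dt + (5*cos(B_t/3)/9) dB_t

Itô's formula for f(B_t) gives d f(B_t) = f'(B_t) dB_t + (1/2) f''(B_t) dt. Compute derivatives of f(x) = 5*sin(x/3)/3:
  f'(x)  = 5*cos(x/3)/9
  f''(x) = -5*sin(x/3)/27
Substitute x = B_t and multiply the f'' term by 1/2:
  drift     = (1/2) * (-5*sin(x/3)/27) evaluated at B_t = -5*sin(B_t/3)/54
  diffusion = (5*cos(x/3)/9) evaluated at B_t = 5*cos(B_t/3)/9
Therefore d(5*sin(B_t/3)/3) = (-5*sin(B_t/3)/54) dt + (5*cos(B_t/3)/9) dB_t.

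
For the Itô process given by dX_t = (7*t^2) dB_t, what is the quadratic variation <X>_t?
<X>_t = 49*t^5/5

For an Itô process dX_t = a(t) dt + b(t) dB_t, the quadratic variation is <X>_t = int_0^t b(s)^2 ds (the drift term does not contribute). Here b(s) = 7*s^2, so
  b(s)^2 = 49*s^4.
Integrating from 0 to t:
  <X>_t = int_0^t (49*s^4) ds = 49*t^5/5.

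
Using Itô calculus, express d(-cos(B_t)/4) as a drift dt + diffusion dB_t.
d(-cos(B_t)/4) = (cos(B_t)/8) dt + (sin(B_t)/4) dB_t

Itô's formula for f(B_t) gives d f(B_t) = f'(B_t) dB_t + (1/2) f''(B_t) dt. Compute derivatives of f(x) = -cos(x)/4:
  f'(x)  = sin(x)/4
  f''(x) = cos(x)/4
Substitute x = B_t and multiply the f'' term by 1/2:
  drift     = (1/2) * (cos(x)/4) evaluated at B_t = cos(B_t)/8
  diffusion = (sin(x)/4) evaluated at B_t = sin(B_t)/4
Therefore d(-cos(B_t)/4) = (cos(B_t)/8) dt + (sin(B_t)/4) dB_t.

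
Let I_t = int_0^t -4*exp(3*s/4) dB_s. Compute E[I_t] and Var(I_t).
E[I_t] = 0; Var(I_t) = 32*exp(3*t/2)/3 - 32/3

The Itô integral of a deterministic integrand f(s) has mean 0 because each increment f(s) * (B_{s+ds} - B_s) has mean 0. By the Itô isometry:
  Var( int_0^t f(s) dB_s ) = E[ (int_0^t f(s) dB_s)^2 ] = int_0^t f(s)^2 ds.
Here f(s) = -4*exp(3*s/4), so f(s)^2 = 16*exp(3*s/2). Integrate:
  int_0^t (16*exp(3*s/2)) ds = 32*exp(3*t/2)/3 - 32/3.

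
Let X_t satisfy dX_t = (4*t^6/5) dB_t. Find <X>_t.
<X>_t = 16*t^13/325

For an Itô process dX_t = a(t) dt + b(t) dB_t, the quadratic variation is <X>_t = int_0^t b(s)^2 ds (the drift term does not contribute). Here b(s) = 4*s^6/5, so
  b(s)^2 = 16*s^12/25.
Integrating from 0 to t:
  <X>_t = int_0^t (16*s^12/25) ds = 16*t^13/325.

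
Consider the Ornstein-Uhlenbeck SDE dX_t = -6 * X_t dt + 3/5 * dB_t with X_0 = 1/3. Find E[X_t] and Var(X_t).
E[X_t] = exp(-6*t)/3; Var(X_t) = 3/100 - 3*exp(-12*t)/100

The OU SDE dX = -theta X dt + sigma dB admits the integrating factor exp(theta t): d(exp(theta t) X_t) = sigma exp(theta t) dB_t. Integrating from 0 to t:
  X_t = x_0 * exp(-theta t) + sigma * int_0^t exp(-theta (t-s)) dB_s.
The Itô integral has mean 0 and (by the Itô isometry) variance sigma^2 * int_0^t exp(-2 theta (t - s)) ds = sigma^2 * (1 - exp(-2 theta t)) / (2 theta).
With theta = 6, sigma = 3/5, x_0 = 1/3:
  E[X_t] = 1/3 * exp(-6 t) = exp(-6*t)/3
  Var(X_t) = (3/5)^2 * (1 - exp(-2*6 t)) / (2 * 6) = 3/100 - 3*exp(-12*t)/100.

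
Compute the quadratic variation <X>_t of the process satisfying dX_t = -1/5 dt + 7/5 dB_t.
<X>_t = 49*t/25

For an Itô process dX_t = a(t) dt + b(t) dB_t, the quadratic variation is <X>_t = int_0^t b(s)^2 ds (the drift term does not contribute). Here b(s) = 7/5, so
  b(s)^2 = 49/25.
Integrating from 0 to t:
  <X>_t = int_0^t (49/25) ds = 49*t/25.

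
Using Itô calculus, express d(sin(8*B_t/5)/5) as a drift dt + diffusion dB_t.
d(sin(8*B_t/5)/5) = (-32*sin(8*B_t/5)/125) dt + (8*cos(8*B_t/5)/25) dB_t

Itô's formula for f(B_t) gives d f(B_t) = f'(B_t) dB_t + (1/2) f''(B_t) dt. Compute derivatives of f(x) = sin(8*x/5)/5:
  f'(x)  = 8*cos(8*x/5)/25
  f''(x) = -64*sin(8*x/5)/125
Substitute x = B_t and multiply the f'' term by 1/2:
  drift     = (1/2) * (-64*sin(8*x/5)/125) evaluated at B_t = -32*sin(8*B_t/5)/125
  diffusion = (8*cos(8*x/5)/25) evaluated at B_t = 8*cos(8*B_t/5)/25
Therefore d(sin(8*B_t/5)/5) = (-32*sin(8*B_t/5)/125) dt + (8*cos(8*B_t/5)/25) dB_t.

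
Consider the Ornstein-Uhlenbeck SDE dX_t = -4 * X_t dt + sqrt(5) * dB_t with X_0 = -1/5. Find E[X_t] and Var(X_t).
E[X_t] = -exp(-4*t)/5; Var(X_t) = 5/8 - 5*exp(-8*t)/8

The OU SDE dX = -theta X dt + sigma dB admits the integrating factor exp(theta t): d(exp(theta t) X_t) = sigma exp(theta t) dB_t. Integrating from 0 to t:
  X_t = x_0 * exp(-theta t) + sigma * int_0^t exp(-theta (t-s)) dB_s.
The Itô integral has mean 0 and (by the Itô isometry) variance sigma^2 * int_0^t exp(-2 theta (t - s)) ds = sigma^2 * (1 - exp(-2 theta t)) / (2 theta).
With theta = 4, sigma = sqrt(5), x_0 = -1/5:
  E[X_t] = -1/5 * exp(-4 t) = -exp(-4*t)/5
  Var(X_t) = (sqrt(5))^2 * (1 - exp(-2*4 t)) / (2 * 4) = 5/8 - 5*exp(-8*t)/8.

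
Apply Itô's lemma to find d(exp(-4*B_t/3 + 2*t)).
d(exp(-4*B_t/3 + 2*t)) = (26*exp(-4*B_t/3 + 2*t)/9) dt + (-4*exp(-4*B_t/3 + 2*t)/3) dB_t

Itô's formula for f(t, x): d f(t, B_t) = (f_t + (1/2) f_xx) dt + f_x dB_t. Compute partials of f(t, x) = exp(2*t - 4*x/3):
  f_t(t,x)  = 2*exp(2*t - 4*x/3)
  f_x(t,x)  = -4*exp(2*t - 4*x/3)/3
  f_xx(t,x) = 16*exp(2*t - 4*x/3)/9
Assemble drift = f_t + (1/2) f_xx = 26*exp(2*t - 4*x/3)/9 and diffusion = f_x = -4*exp(2*t - 4*x/3)/3. Substituting x = B_t:
  d(exp(-4*B_t/3 + 2*t)) = (26*exp(-4*B_t/3 + 2*t)/9) dt + (-4*exp(-4*B_t/3 + 2*t)/3) dB_t.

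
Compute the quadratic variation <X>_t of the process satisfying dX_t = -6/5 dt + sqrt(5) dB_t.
<X>_t = 5*t

For an Itô process dX_t = a(t) dt + b(t) dB_t, the quadratic variation is <X>_t = int_0^t b(s)^2 ds (the drift term does not contribute). Here b(s) = sqrt(5), so
  b(s)^2 = 5.
Integrating from 0 to t:
  <X>_t = int_0^t (5) ds = 5*t.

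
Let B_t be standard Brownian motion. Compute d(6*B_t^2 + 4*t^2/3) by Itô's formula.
d(6*B_t^2 + 4*t^2/3) = (8*t/3 + 6) dt + (12*B_t) dB_t

Itô's formula for f(t, x): d f(t, B_t) = (f_t + (1/2) f_xx) dt + f_x dB_t. Compute partials of f(t, x) = 4*t^2/3 + 6*x^2:
  f_t(t,x)  = 8*t/3
  f_x(t,x)  = 12*x
  f_xx(t,x) = 12
Assemble drift = f_t + (1/2) f_xx = 8*t/3 + 6 and diffusion = f_x = 12*x. Substituting x = B_t:
  d(6*B_t^2 + 4*t^2/3) = (8*t/3 + 6) dt + (12*B_t) dB_t.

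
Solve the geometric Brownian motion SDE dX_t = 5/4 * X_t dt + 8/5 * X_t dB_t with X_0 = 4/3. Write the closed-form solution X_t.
X_t = 4/3 * exp((-3/100) * t + (8/5) * B_t)

For GBM dX = mu X dt + sigma X dB with X_0 = x_0, apply Itô to Y = log X: dY = (mu - sigma^2/2) dt + sigma dB, so Y_t = log(x_0) + (mu - sigma^2/2) t + sigma B_t and hence X_t = x_0 * exp((mu - sigma^2/2) t + sigma B_t).
With mu = 5/4, sigma = 8/5, x_0 = 4/3, this gives:
  X_t = 4/3 * exp((-3/100) * t + (8/5) * B_t).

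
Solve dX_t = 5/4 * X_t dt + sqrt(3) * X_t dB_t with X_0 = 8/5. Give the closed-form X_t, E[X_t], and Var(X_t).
X_t = 8/5 * exp((-1/4) t + (sqrt(3)) B_t); E[X_t] = 8*exp(5*t/4)/5; Var(X_t) = 64*(exp(3*t) - 1)*exp(5*t/2)/25

For GBM dX = mu X dt + sigma X dB with X_0 = x_0, apply Itô to Y = log X: dY = (mu - sigma^2/2) dt + sigma dB, so Y_t = log(x_0) + (mu - sigma^2/2) t + sigma B_t and hence X_t = x_0 * exp((mu - sigma^2/2) t + sigma B_t).
With mu = 5/4, sigma = sqrt(3), x_0 = 8/5, this gives:
  X_t = 8/5 * exp((-1/4) * t + (sqrt(3)) * B_t).
Since sigma*B_t ~ Normal(0, sigma^2 t), E[exp(sigma*B_t)] = exp(sigma^2 t / 2); so E[X_t] = x_0 * exp((mu - sigma^2/2) t) * exp(sigma^2 t / 2) = x_0 * exp(mu t) = 8*exp(5*t/4)/5.
Var(X_t) = E[X_t^2] - (E[X_t])^2 = x_0^2 * exp(2 mu t) * (exp(sigma^2 t) - 1) = 64*(exp(3*t) - 1)*exp(5*t/2)/25.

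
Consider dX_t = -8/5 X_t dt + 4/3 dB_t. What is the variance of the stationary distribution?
lim Var(X_t) = 5/9

The OU SDE dX = -theta X dt + sigma dB admits the integrating factor exp(theta t): d(exp(theta t) X_t) = sigma exp(theta t) dB_t. Integrating from 0 to t gives X_t = x_0 * exp(-theta t) + sigma * int_0^t exp(-theta (t-s)) dB_s for any initial x_0. The Itô integral has variance (by the Itô isometry) sigma^2 * int_0^t exp(-2 theta (t - s)) ds = sigma^2 * (1 - exp(-2 theta t)) / (2 theta), independent of x_0.
With theta = 8/5, sigma = 4/3:
  Var(X_t) = (4/3)^2 * (1 - exp(-2*8/5 t)) / (2 * 8/5) = 5/9 - 5*exp(-16*t/5)/9.
As t -> infinity, exp(-2*8/5 t) -> 0, so the stationary variance is sigma^2 / (2 theta) = 5/9.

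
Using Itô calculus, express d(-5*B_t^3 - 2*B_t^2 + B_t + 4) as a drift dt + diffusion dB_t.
d(-5*B_t^3 - 2*B_t^2 + B_t + 4) = (-15*B_t - 2) dt + (-15*B_t^2 - 4*B_t + 1) dB_t

Itô's formula for f(B_t) gives d f(B_t) = f'(B_t) dB_t + (1/2) f''(B_t) dt. Compute derivatives of f(x) = -5*x^3 - 2*x^2 + x + 4:
  f'(x)  = -15*x^2 - 4*x + 1
  f''(x) = -30*x - 4
Substitute x = B_t and multiply the f'' term by 1/2:
  drift     = (1/2) * (-30*x - 4) evaluated at B_t = -15*B_t - 2
  diffusion = (-15*x^2 - 4*x + 1) evaluated at B_t = -15*B_t^2 - 4*B_t + 1
Therefore d(-5*B_t^3 - 2*B_t^2 + B_t + 4) = (-15*B_t - 2) dt + (-15*B_t^2 - 4*B_t + 1) dB_t.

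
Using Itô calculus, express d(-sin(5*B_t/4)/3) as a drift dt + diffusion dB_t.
d(-sin(5*B_t/4)/3) = (25*sin(5*B_t/4)/96) dt + (-5*cos(5*B_t/4)/12) dB_t

Itô's formula for f(B_t) gives d f(B_t) = f'(B_t) dB_t + (1/2) f''(B_t) dt. Compute derivatives of f(x) = -sin(5*x/4)/3:
  f'(x)  = -5*cos(5*x/4)/12
  f''(x) = 25*sin(5*x/4)/48
Substitute x = B_t and multiply the f'' term by 1/2:
  drift     = (1/2) * (25*sin(5*x/4)/48) evaluated at B_t = 25*sin(5*B_t/4)/96
  diffusion = (-5*cos(5*x/4)/12) evaluated at B_t = -5*cos(5*B_t/4)/12
Therefore d(-sin(5*B_t/4)/3) = (25*sin(5*B_t/4)/96) dt + (-5*cos(5*B_t/4)/12) dB_t.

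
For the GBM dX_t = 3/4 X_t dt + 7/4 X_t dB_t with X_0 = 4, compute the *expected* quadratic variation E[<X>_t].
E[<X>_t] = 784*exp(73*t/16)/73 - 784/73

<X>_t = int_0^t ((7/4) * X_s)^2 ds. Taking expectation inside the integral: E[<X>_t] = (7/4)^2 * int_0^t E[X_s^2] ds. For GBM, E[X_s^2] = x_0^2 * exp((2 mu + sigma^2) s). Integrating:
  E[<X>_t] = (7/4)^2 * 4^2 * (exp((2*(3/4) + (7/4)^2) t) - 1) / (2*(3/4) + (7/4)^2)
           = (7/4)^2 * 4^2 * (exp((73/16) t) - 1) / (73/16) = 784*exp(73*t/16)/73 - 784/73.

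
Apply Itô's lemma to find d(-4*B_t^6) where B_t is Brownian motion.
d(-4*B_t^6) = (-60*B_t^4) dt + (-24*B_t^5) dB_t

Itô's formula for f(B_t) gives d f(B_t) = f'(B_t) dB_t + (1/2) f''(B_t) dt. Compute derivatives of f(x) = -4*x^6:
  f'(x)  = -24*x^5
  f''(x) = -120*x^4
Substitute x = B_t and multiply the f'' term by 1/2:
  drift     = (1/2) * (-120*x^4) evaluated at B_t = -60*B_t^4
  diffusion = (-24*x^5) evaluated at B_t = -24*B_t^5
Therefore d(-4*B_t^6) = (-60*B_t^4) dt + (-24*B_t^5) dB_t.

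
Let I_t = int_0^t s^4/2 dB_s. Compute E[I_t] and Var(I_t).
E[I_t] = 0; Var(I_t) = t^9/36

The Itô integral of a deterministic integrand f(s) has mean 0 because each increment f(s) * (B_{s+ds} - B_s) has mean 0. By the Itô isometry:
  Var( int_0^t f(s) dB_s ) = E[ (int_0^t f(s) dB_s)^2 ] = int_0^t f(s)^2 ds.
Here f(s) = s^4/2, so f(s)^2 = s^8/4. Integrate:
  int_0^t (s^8/4) ds = t^9/36.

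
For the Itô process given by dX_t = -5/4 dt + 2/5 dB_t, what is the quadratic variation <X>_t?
<X>_t = 4*t/25

For an Itô process dX_t = a(t) dt + b(t) dB_t, the quadratic variation is <X>_t = int_0^t b(s)^2 ds (the drift term does not contribute). Here b(s) = 2/5, so
  b(s)^2 = 4/25.
Integrating from 0 to t:
  <X>_t = int_0^t (4/25) ds = 4*t/25.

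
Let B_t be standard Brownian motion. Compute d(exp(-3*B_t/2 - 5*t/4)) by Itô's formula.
d(exp(-3*B_t/2 - 5*t/4)) = (-exp(-3*B_t/2 - 5*t/4)/8) dt + (-3*exp(-3*B_t/2 - 5*t/4)/2) dB_t

Itô's formula for f(t, x): d f(t, B_t) = (f_t + (1/2) f_xx) dt + f_x dB_t. Compute partials of f(t, x) = exp(-5*t/4 - 3*x/2):
  f_t(t,x)  = -5*exp(-5*t/4 - 3*x/2)/4
  f_x(t,x)  = -3*exp(-5*t/4 - 3*x/2)/2
  f_xx(t,x) = 9*exp(-5*t/4 - 3*x/2)/4
Assemble drift = f_t + (1/2) f_xx = -exp(-5*t/4 - 3*x/2)/8 and diffusion = f_x = -3*exp(-5*t/4 - 3*x/2)/2. Substituting x = B_t:
  d(exp(-3*B_t/2 - 5*t/4)) = (-exp(-3*B_t/2 - 5*t/4)/8) dt + (-3*exp(-3*B_t/2 - 5*t/4)/2) dB_t.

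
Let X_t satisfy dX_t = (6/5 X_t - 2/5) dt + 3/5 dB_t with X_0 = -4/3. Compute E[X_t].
E[X_t] = 1/3 - 5*exp(6*t/5)/3

Taking expectations and using E[dB_t] = 0, the mean m(t) = E[X_t] satisfies the ODE m'(t) = a m(t) + b with m(0) = x_0. With a = 6/5, b = -2/5, x_0 = -4/3, the solution is
  m(t) = x_0 * exp(a t) + (b/a) * (exp(a t) - 1)
       = (-4/3) * exp((6/5) t) + ((-2/5)/(6/5)) * (exp((6/5) t) - 1)
       = 1/3 - 5*exp(6*t/5)/3.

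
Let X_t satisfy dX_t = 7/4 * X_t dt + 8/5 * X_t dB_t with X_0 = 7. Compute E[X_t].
E[X_t] = 7*exp(7*t/4)

For GBM dX = mu X dt + sigma X dB with X_0 = x_0, apply Itô to Y = log X: dY = (mu - sigma^2/2) dt + sigma dB, so Y_t = log(x_0) + (mu - sigma^2/2) t + sigma B_t and hence X_t = x_0 * exp((mu - sigma^2/2) t + sigma B_t).
With mu = 7/4, sigma = 8/5, x_0 = 7, this gives:
  X_t = 7 * exp((47/100) * t + (8/5) * B_t).
Since sigma*B_t ~ Normal(0, sigma^2 t), E[exp(sigma*B_t)] = exp(sigma^2 t / 2); so E[X_t] = x_0 * exp((mu - sigma^2/2) t) * exp(sigma^2 t / 2) = x_0 * exp(mu t) = 7*exp(7*t/4).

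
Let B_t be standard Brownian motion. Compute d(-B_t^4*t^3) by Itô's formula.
d(-B_t^4*t^3) = (3*B_t^2*t^2*(-B_t^2 - 2*t)) dt + (-4*B_t^3*t^3) dB_t

Itô's formula for f(t, x): d f(t, B_t) = (f_t + (1/2) f_xx) dt + f_x dB_t. Compute partials of f(t, x) = -t^3*x^4:
  f_t(t,x)  = -3*t^2*x^4
  f_x(t,x)  = -4*t^3*x^3
  f_xx(t,x) = -12*t^3*x^2
Assemble drift = f_t + (1/2) f_xx = 3*t^2*x^2*(-2*t - x^2) and diffusion = f_x = -4*t^3*x^3. Substituting x = B_t:
  d(-B_t^4*t^3) = (3*B_t^2*t^2*(-B_t^2 - 2*t)) dt + (-4*B_t^3*t^3) dB_t.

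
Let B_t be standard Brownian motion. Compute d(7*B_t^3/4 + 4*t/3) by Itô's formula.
d(7*B_t^3/4 + 4*t/3) = (21*B_t/4 + 4/3) dt + (21*B_t^2/4) dB_t

Itô's formula for f(t, x): d f(t, B_t) = (f_t + (1/2) f_xx) dt + f_x dB_t. Compute partials of f(t, x) = 4*t/3 + 7*x^3/4:
  f_t(t,x)  = 4/3
  f_x(t,x)  = 21*x^2/4
  f_xx(t,x) = 21*x/2
Assemble drift = f_t + (1/2) f_xx = 21*x/4 + 4/3 and diffusion = f_x = 21*x^2/4. Substituting x = B_t:
  d(7*B_t^3/4 + 4*t/3) = (21*B_t/4 + 4/3) dt + (21*B_t^2/4) dB_t.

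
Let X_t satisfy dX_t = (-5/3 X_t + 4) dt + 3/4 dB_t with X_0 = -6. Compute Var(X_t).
Var(X_t) = 27/160 - 27*exp(-10*t/3)/160

The variance V(t) = Var(X_t) satisfies V'(t) = 2 a V(t) + c^2 with V(0) = 0 (drift coefficient is linear in X, diffusion is constant). With a = -5/3, c = 3/4, the solution is
  V(t) = (c^2 / (2 a)) * (exp(2 a t) - 1)
       = ((3/4)^2 / (2*(-5/3))) * (exp((-10/3) t) - 1)
       = 27/160 - 27*exp(-10*t/3)/160.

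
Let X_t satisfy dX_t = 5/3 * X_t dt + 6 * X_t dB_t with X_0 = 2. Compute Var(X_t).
Var(X_t) = 4*(exp(36*t) - 1)*exp(10*t/3)

For GBM dX = mu X dt + sigma X dB with X_0 = x_0, apply Itô to Y = log X: dY = (mu - sigma^2/2) dt + sigma dB, so Y_t = log(x_0) + (mu - sigma^2/2) t + sigma B_t and hence X_t = x_0 * exp((mu - sigma^2/2) t + sigma B_t).
With mu = 5/3, sigma = 6, x_0 = 2, this gives:
  X_t = 2 * exp((-49/3) * t + (6) * B_t).
Since sigma*B_t ~ Normal(0, sigma^2 t), E[exp(sigma*B_t)] = exp(sigma^2 t / 2); so E[X_t] = x_0 * exp((mu - sigma^2/2) t) * exp(sigma^2 t / 2) = x_0 * exp(mu t) = 2*exp(5*t/3).
Var(X_t) = E[X_t^2] - (E[X_t])^2 = x_0^2 * exp(2 mu t) * (exp(sigma^2 t) - 1) = 4*(exp(36*t) - 1)*exp(10*t/3).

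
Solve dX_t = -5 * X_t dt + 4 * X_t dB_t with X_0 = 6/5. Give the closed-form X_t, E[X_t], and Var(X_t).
X_t = 6/5 * exp((-13) t + (4) B_t); E[X_t] = 6*exp(-5*t)/5; Var(X_t) = (36*exp(16*t) - 36)*exp(-10*t)/25

For GBM dX = mu X dt + sigma X dB with X_0 = x_0, apply Itô to Y = log X: dY = (mu - sigma^2/2) dt + sigma dB, so Y_t = log(x_0) + (mu - sigma^2/2) t + sigma B_t and hence X_t = x_0 * exp((mu - sigma^2/2) t + sigma B_t).
With mu = -5, sigma = 4, x_0 = 6/5, this gives:
  X_t = 6/5 * exp((-13) * t + (4) * B_t).
Since sigma*B_t ~ Normal(0, sigma^2 t), E[exp(sigma*B_t)] = exp(sigma^2 t / 2); so E[X_t] = x_0 * exp((mu - sigma^2/2) t) * exp(sigma^2 t / 2) = x_0 * exp(mu t) = 6*exp(-5*t)/5.
Var(X_t) = E[X_t^2] - (E[X_t])^2 = x_0^2 * exp(2 mu t) * (exp(sigma^2 t) - 1) = (36*exp(16*t) - 36)*exp(-10*t)/25.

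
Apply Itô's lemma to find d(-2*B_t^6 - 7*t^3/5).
d(-2*B_t^6 - 7*t^3/5) = (-30*B_t^4 - 21*t^2/5) dt + (-12*B_t^5) dB_t

Itô's formula for f(t, x): d f(t, B_t) = (f_t + (1/2) f_xx) dt + f_x dB_t. Compute partials of f(t, x) = -7*t^3/5 - 2*x^6:
  f_t(t,x)  = -21*t^2/5
  f_x(t,x)  = -12*x^5
  f_xx(t,x) = -60*x^4
Assemble drift = f_t + (1/2) f_xx = -21*t^2/5 - 30*x^4 and diffusion = f_x = -12*x^5. Substituting x = B_t:
  d(-2*B_t^6 - 7*t^3/5) = (-30*B_t^4 - 21*t^2/5) dt + (-12*B_t^5) dB_t.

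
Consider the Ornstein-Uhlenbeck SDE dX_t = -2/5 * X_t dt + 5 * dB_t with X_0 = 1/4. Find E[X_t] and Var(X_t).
E[X_t] = exp(-2*t/5)/4; Var(X_t) = 125/4 - 125*exp(-4*t/5)/4

The OU SDE dX = -theta X dt + sigma dB admits the integrating factor exp(theta t): d(exp(theta t) X_t) = sigma exp(theta t) dB_t. Integrating from 0 to t:
  X_t = x_0 * exp(-theta t) + sigma * int_0^t exp(-theta (t-s)) dB_s.
The Itô integral has mean 0 and (by the Itô isometry) variance sigma^2 * int_0^t exp(-2 theta (t - s)) ds = sigma^2 * (1 - exp(-2 theta t)) / (2 theta).
With theta = 2/5, sigma = 5, x_0 = 1/4:
  E[X_t] = 1/4 * exp(-2/5 t) = exp(-2*t/5)/4
  Var(X_t) = (5)^2 * (1 - exp(-2*2/5 t)) / (2 * 2/5) = 125/4 - 125*exp(-4*t/5)/4.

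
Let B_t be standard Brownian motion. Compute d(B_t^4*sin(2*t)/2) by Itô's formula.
d(B_t^4*sin(2*t)/2) = (B_t^2*(B_t^2*cos(2*t) + 3*sin(2*t))) dt + (2*B_t^3*sin(2*t)) dB_t

Itô's formula for f(t, x): d f(t, B_t) = (f_t + (1/2) f_xx) dt + f_x dB_t. Compute partials of f(t, x) = x^4*sin(2*t)/2:
  f_t(t,x)  = x^4*cos(2*t)
  f_x(t,x)  = 2*x^3*sin(2*t)
  f_xx(t,x) = 6*x^2*sin(2*t)
Assemble drift = f_t + (1/2) f_xx = x^2*(x^2*cos(2*t) + 3*sin(2*t)) and diffusion = f_x = 2*x^3*sin(2*t). Substituting x = B_t:
  d(B_t^4*sin(2*t)/2) = (B_t^2*(B_t^2*cos(2*t) + 3*sin(2*t))) dt + (2*B_t^3*sin(2*t)) dB_t.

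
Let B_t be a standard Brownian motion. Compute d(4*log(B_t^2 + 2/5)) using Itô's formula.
d(4*log(B_t^2 + 2/5)) = (20*(2 - 5*B_t^2)/(5*B_t^2 + 2)^2) dt + (40*B_t/(5*B_t^2 + 2)) dB_t

Itô's formula for f(B_t) gives d f(B_t) = f'(B_t) dB_t + (1/2) f''(B_t) dt. Compute derivatives of f(x) = 4*log(x^2 + 2/5):
  f'(x)  = 40*x/(5*x^2 + 2)
  f''(x) = 40*(2 - 5*x^2)/(5*x^2 + 2)^2
Substitute x = B_t and multiply the f'' term by 1/2:
  drift     = (1/2) * (40*(2 - 5*x^2)/(5*x^2 + 2)^2) evaluated at B_t = 20*(2 - 5*B_t^2)/(5*B_t^2 + 2)^2
  diffusion = (40*x/(5*x^2 + 2)) evaluated at B_t = 40*B_t/(5*B_t^2 + 2)
Therefore d(4*log(B_t^2 + 2/5)) = (20*(2 - 5*B_t^2)/(5*B_t^2 + 2)^2) dt + (40*B_t/(5*B_t^2 + 2)) dB_t.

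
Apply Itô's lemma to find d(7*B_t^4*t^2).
d(7*B_t^4*t^2) = (14*B_t^2*t*(B_t^2 + 3*t)) dt + (28*B_t^3*t^2) dB_t

Itô's formula for f(t, x): d f(t, B_t) = (f_t + (1/2) f_xx) dt + f_x dB_t. Compute partials of f(t, x) = 7*t^2*x^4:
  f_t(t,x)  = 14*t*x^4
  f_x(t,x)  = 28*t^2*x^3
  f_xx(t,x) = 84*t^2*x^2
Assemble drift = f_t + (1/2) f_xx = 14*t*x^2*(3*t + x^2) and diffusion = f_x = 28*t^2*x^3. Substituting x = B_t:
  d(7*B_t^4*t^2) = (14*B_t^2*t*(B_t^2 + 3*t)) dt + (28*B_t^3*t^2) dB_t.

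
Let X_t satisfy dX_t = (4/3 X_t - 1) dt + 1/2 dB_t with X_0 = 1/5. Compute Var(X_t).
Var(X_t) = 3*exp(8*t/3)/32 - 3/32

The variance V(t) = Var(X_t) satisfies V'(t) = 2 a V(t) + c^2 with V(0) = 0 (drift coefficient is linear in X, diffusion is constant). With a = 4/3, c = 1/2, the solution is
  V(t) = (c^2 / (2 a)) * (exp(2 a t) - 1)
       = ((1/2)^2 / (2*(4/3))) * (exp((8/3) t) - 1)
       = 3*exp(8*t/3)/32 - 3/32.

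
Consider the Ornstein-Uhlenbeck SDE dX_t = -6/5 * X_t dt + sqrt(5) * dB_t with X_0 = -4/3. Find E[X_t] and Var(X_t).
E[X_t] = -4*exp(-6*t/5)/3; Var(X_t) = 25/12 - 25*exp(-12*t/5)/12

The OU SDE dX = -theta X dt + sigma dB admits the integrating factor exp(theta t): d(exp(theta t) X_t) = sigma exp(theta t) dB_t. Integrating from 0 to t:
  X_t = x_0 * exp(-theta t) + sigma * int_0^t exp(-theta (t-s)) dB_s.
The Itô integral has mean 0 and (by the Itô isometry) variance sigma^2 * int_0^t exp(-2 theta (t - s)) ds = sigma^2 * (1 - exp(-2 theta t)) / (2 theta).
With theta = 6/5, sigma = sqrt(5), x_0 = -4/3:
  E[X_t] = -4/3 * exp(-6/5 t) = -4*exp(-6*t/5)/3
  Var(X_t) = (sqrt(5))^2 * (1 - exp(-2*6/5 t)) / (2 * 6/5) = 25/12 - 25*exp(-12*t/5)/12.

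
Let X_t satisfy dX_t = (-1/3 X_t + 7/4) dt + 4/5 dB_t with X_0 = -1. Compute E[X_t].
E[X_t] = 21/4 - 25*exp(-t/3)/4

Taking expectations and using E[dB_t] = 0, the mean m(t) = E[X_t] satisfies the ODE m'(t) = a m(t) + b with m(0) = x_0. With a = -1/3, b = 7/4, x_0 = -1, the solution is
  m(t) = x_0 * exp(a t) + (b/a) * (exp(a t) - 1)
       = (-1) * exp((-1/3) t) + ((7/4)/(-1/3)) * (exp((-1/3) t) - 1)
       = 21/4 - 25*exp(-t/3)/4.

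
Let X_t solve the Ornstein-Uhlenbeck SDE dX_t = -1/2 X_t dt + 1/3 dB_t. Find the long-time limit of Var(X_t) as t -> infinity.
lim Var(X_t) = 1/9

The OU SDE dX = -theta X dt + sigma dB admits the integrating factor exp(theta t): d(exp(theta t) X_t) = sigma exp(theta t) dB_t. Integrating from 0 to t gives X_t = x_0 * exp(-theta t) + sigma * int_0^t exp(-theta (t-s)) dB_s for any initial x_0. The Itô integral has variance (by the Itô isometry) sigma^2 * int_0^t exp(-2 theta (t - s)) ds = sigma^2 * (1 - exp(-2 theta t)) / (2 theta), independent of x_0.
With theta = 1/2, sigma = 1/3:
  Var(X_t) = (1/3)^2 * (1 - exp(-2*1/2 t)) / (2 * 1/2) = (exp(t) - 1)*exp(-t)/9.
As t -> infinity, exp(-2*1/2 t) -> 0, so the stationary variance is sigma^2 / (2 theta) = 1/9.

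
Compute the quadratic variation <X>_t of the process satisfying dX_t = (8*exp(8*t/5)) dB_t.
<X>_t = 20*exp(16*t/5) - 20

For an Itô process dX_t = a(t) dt + b(t) dB_t, the quadratic variation is <X>_t = int_0^t b(s)^2 ds (the drift term does not contribute). Here b(s) = 8*exp(8*s/5), so
  b(s)^2 = 64*exp(16*s/5).
Integrating from 0 to t:
  <X>_t = int_0^t (64*exp(16*s/5)) ds = 20*exp(16*t/5) - 20.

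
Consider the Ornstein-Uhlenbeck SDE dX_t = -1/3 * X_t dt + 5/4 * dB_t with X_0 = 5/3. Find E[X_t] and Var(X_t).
E[X_t] = 5*exp(-t/3)/3; Var(X_t) = 75/32 - 75*exp(-2*t/3)/32

The OU SDE dX = -theta X dt + sigma dB admits the integrating factor exp(theta t): d(exp(theta t) X_t) = sigma exp(theta t) dB_t. Integrating from 0 to t:
  X_t = x_0 * exp(-theta t) + sigma * int_0^t exp(-theta (t-s)) dB_s.
The Itô integral has mean 0 and (by the Itô isometry) variance sigma^2 * int_0^t exp(-2 theta (t - s)) ds = sigma^2 * (1 - exp(-2 theta t)) / (2 theta).
With theta = 1/3, sigma = 5/4, x_0 = 5/3:
  E[X_t] = 5/3 * exp(-1/3 t) = 5*exp(-t/3)/3
  Var(X_t) = (5/4)^2 * (1 - exp(-2*1/3 t)) / (2 * 1/3) = 75/32 - 75*exp(-2*t/3)/32.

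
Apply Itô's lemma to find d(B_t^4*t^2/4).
d(B_t^4*t^2/4) = (B_t^2*t*(B_t^2 + 3*t)/2) dt + (B_t^3*t^2) dB_t

Itô's formula for f(t, x): d f(t, B_t) = (f_t + (1/2) f_xx) dt + f_x dB_t. Compute partials of f(t, x) = t^2*x^4/4:
  f_t(t,x)  = t*x^4/2
  f_x(t,x)  = t^2*x^3
  f_xx(t,x) = 3*t^2*x^2
Assemble drift = f_t + (1/2) f_xx = t*x^2*(3*t + x^2)/2 and diffusion = f_x = t^2*x^3. Substituting x = B_t:
  d(B_t^4*t^2/4) = (B_t^2*t*(B_t^2 + 3*t)/2) dt + (B_t^3*t^2) dB_t.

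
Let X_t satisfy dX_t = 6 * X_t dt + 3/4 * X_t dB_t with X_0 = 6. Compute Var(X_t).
Var(X_t) = 36*(exp(9*t/16) - 1)*exp(12*t)

For GBM dX = mu X dt + sigma X dB with X_0 = x_0, apply Itô to Y = log X: dY = (mu - sigma^2/2) dt + sigma dB, so Y_t = log(x_0) + (mu - sigma^2/2) t + sigma B_t and hence X_t = x_0 * exp((mu - sigma^2/2) t + sigma B_t).
With mu = 6, sigma = 3/4, x_0 = 6, this gives:
  X_t = 6 * exp((183/32) * t + (3/4) * B_t).
Since sigma*B_t ~ Normal(0, sigma^2 t), E[exp(sigma*B_t)] = exp(sigma^2 t / 2); so E[X_t] = x_0 * exp((mu - sigma^2/2) t) * exp(sigma^2 t / 2) = x_0 * exp(mu t) = 6*exp(6*t).
Var(X_t) = E[X_t^2] - (E[X_t])^2 = x_0^2 * exp(2 mu t) * (exp(sigma^2 t) - 1) = 36*(exp(9*t/16) - 1)*exp(12*t).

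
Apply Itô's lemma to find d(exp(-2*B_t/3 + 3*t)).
d(exp(-2*B_t/3 + 3*t)) = (29*exp(-2*B_t/3 + 3*t)/9) dt + (-2*exp(-2*B_t/3 + 3*t)/3) dB_t

Itô's formula for f(t, x): d f(t, B_t) = (f_t + (1/2) f_xx) dt + f_x dB_t. Compute partials of f(t, x) = exp(3*t - 2*x/3):
  f_t(t,x)  = 3*exp(3*t - 2*x/3)
  f_x(t,x)  = -2*exp(3*t - 2*x/3)/3
  f_xx(t,x) = 4*exp(3*t - 2*x/3)/9
Assemble drift = f_t + (1/2) f_xx = 29*exp(3*t - 2*x/3)/9 and diffusion = f_x = -2*exp(3*t - 2*x/3)/3. Substituting x = B_t:
  d(exp(-2*B_t/3 + 3*t)) = (29*exp(-2*B_t/3 + 3*t)/9) dt + (-2*exp(-2*B_t/3 + 3*t)/3) dB_t.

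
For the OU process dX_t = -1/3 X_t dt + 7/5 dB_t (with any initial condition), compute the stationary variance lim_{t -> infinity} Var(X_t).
lim Var(X_t) = 147/50

The OU SDE dX = -theta X dt + sigma dB admits the integrating factor exp(theta t): d(exp(theta t) X_t) = sigma exp(theta t) dB_t. Integrating from 0 to t gives X_t = x_0 * exp(-theta t) + sigma * int_0^t exp(-theta (t-s)) dB_s for any initial x_0. The Itô integral has variance (by the Itô isometry) sigma^2 * int_0^t exp(-2 theta (t - s)) ds = sigma^2 * (1 - exp(-2 theta t)) / (2 theta), independent of x_0.
With theta = 1/3, sigma = 7/5:
  Var(X_t) = (7/5)^2 * (1 - exp(-2*1/3 t)) / (2 * 1/3) = 147/50 - 147*exp(-2*t/3)/50.
As t -> infinity, exp(-2*1/3 t) -> 0, so the stationary variance is sigma^2 / (2 theta) = 147/50.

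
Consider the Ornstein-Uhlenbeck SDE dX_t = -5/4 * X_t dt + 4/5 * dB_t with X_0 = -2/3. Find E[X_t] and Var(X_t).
E[X_t] = -2*exp(-5*t/4)/3; Var(X_t) = 32/125 - 32*exp(-5*t/2)/125

The OU SDE dX = -theta X dt + sigma dB admits the integrating factor exp(theta t): d(exp(theta t) X_t) = sigma exp(theta t) dB_t. Integrating from 0 to t:
  X_t = x_0 * exp(-theta t) + sigma * int_0^t exp(-theta (t-s)) dB_s.
The Itô integral has mean 0 and (by the Itô isometry) variance sigma^2 * int_0^t exp(-2 theta (t - s)) ds = sigma^2 * (1 - exp(-2 theta t)) / (2 theta).
With theta = 5/4, sigma = 4/5, x_0 = -2/3:
  E[X_t] = -2/3 * exp(-5/4 t) = -2*exp(-5*t/4)/3
  Var(X_t) = (4/5)^2 * (1 - exp(-2*5/4 t)) / (2 * 5/4) = 32/125 - 32*exp(-5*t/2)/125.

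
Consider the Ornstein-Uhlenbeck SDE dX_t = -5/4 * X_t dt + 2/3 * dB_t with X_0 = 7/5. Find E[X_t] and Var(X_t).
E[X_t] = 7*exp(-5*t/4)/5; Var(X_t) = 8/45 - 8*exp(-5*t/2)/45

The OU SDE dX = -theta X dt + sigma dB admits the integrating factor exp(theta t): d(exp(theta t) X_t) = sigma exp(theta t) dB_t. Integrating from 0 to t:
  X_t = x_0 * exp(-theta t) + sigma * int_0^t exp(-theta (t-s)) dB_s.
The Itô integral has mean 0 and (by the Itô isometry) variance sigma^2 * int_0^t exp(-2 theta (t - s)) ds = sigma^2 * (1 - exp(-2 theta t)) / (2 theta).
With theta = 5/4, sigma = 2/3, x_0 = 7/5:
  E[X_t] = 7/5 * exp(-5/4 t) = 7*exp(-5*t/4)/5
  Var(X_t) = (2/3)^2 * (1 - exp(-2*5/4 t)) / (2 * 5/4) = 8/45 - 8*exp(-5*t/2)/45.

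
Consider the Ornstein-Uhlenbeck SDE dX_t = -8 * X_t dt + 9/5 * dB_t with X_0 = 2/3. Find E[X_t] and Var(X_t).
E[X_t] = 2*exp(-8*t)/3; Var(X_t) = 81/400 - 81*exp(-16*t)/400

The OU SDE dX = -theta X dt + sigma dB admits the integrating factor exp(theta t): d(exp(theta t) X_t) = sigma exp(theta t) dB_t. Integrating from 0 to t:
  X_t = x_0 * exp(-theta t) + sigma * int_0^t exp(-theta (t-s)) dB_s.
The Itô integral has mean 0 and (by the Itô isometry) variance sigma^2 * int_0^t exp(-2 theta (t - s)) ds = sigma^2 * (1 - exp(-2 theta t)) / (2 theta).
With theta = 8, sigma = 9/5, x_0 = 2/3:
  E[X_t] = 2/3 * exp(-8 t) = 2*exp(-8*t)/3
  Var(X_t) = (9/5)^2 * (1 - exp(-2*8 t)) / (2 * 8) = 81/400 - 81*exp(-16*t)/400.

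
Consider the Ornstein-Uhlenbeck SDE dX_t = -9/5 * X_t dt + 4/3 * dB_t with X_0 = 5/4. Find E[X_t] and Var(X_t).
E[X_t] = 5*exp(-9*t/5)/4; Var(X_t) = 40/81 - 40*exp(-18*t/5)/81

The OU SDE dX = -theta X dt + sigma dB admits the integrating factor exp(theta t): d(exp(theta t) X_t) = sigma exp(theta t) dB_t. Integrating from 0 to t:
  X_t = x_0 * exp(-theta t) + sigma * int_0^t exp(-theta (t-s)) dB_s.
The Itô integral has mean 0 and (by the Itô isometry) variance sigma^2 * int_0^t exp(-2 theta (t - s)) ds = sigma^2 * (1 - exp(-2 theta t)) / (2 theta).
With theta = 9/5, sigma = 4/3, x_0 = 5/4:
  E[X_t] = 5/4 * exp(-9/5 t) = 5*exp(-9*t/5)/4
  Var(X_t) = (4/3)^2 * (1 - exp(-2*9/5 t)) / (2 * 9/5) = 40/81 - 40*exp(-18*t/5)/81.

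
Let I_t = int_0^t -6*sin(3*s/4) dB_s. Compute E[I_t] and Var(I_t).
E[I_t] = 0; Var(I_t) = 18*t - 12*sin(3*t/2)

The Itô integral of a deterministic integrand f(s) has mean 0 because each increment f(s) * (B_{s+ds} - B_s) has mean 0. By the Itô isometry:
  Var( int_0^t f(s) dB_s ) = E[ (int_0^t f(s) dB_s)^2 ] = int_0^t f(s)^2 ds.
Here f(s) = -6*sin(3*s/4), so f(s)^2 = 36*sin(3*s/4)^2. Integrate:
  int_0^t (36*sin(3*s/4)^2) ds = 18*t - 12*sin(3*t/2).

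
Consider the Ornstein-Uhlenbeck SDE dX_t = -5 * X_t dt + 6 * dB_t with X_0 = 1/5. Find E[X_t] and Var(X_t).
E[X_t] = exp(-5*t)/5; Var(X_t) = 18/5 - 18*exp(-10*t)/5

The OU SDE dX = -theta X dt + sigma dB admits the integrating factor exp(theta t): d(exp(theta t) X_t) = sigma exp(theta t) dB_t. Integrating from 0 to t:
  X_t = x_0 * exp(-theta t) + sigma * int_0^t exp(-theta (t-s)) dB_s.
The Itô integral has mean 0 and (by the Itô isometry) variance sigma^2 * int_0^t exp(-2 theta (t - s)) ds = sigma^2 * (1 - exp(-2 theta t)) / (2 theta).
With theta = 5, sigma = 6, x_0 = 1/5:
  E[X_t] = 1/5 * exp(-5 t) = exp(-5*t)/5
  Var(X_t) = (6)^2 * (1 - exp(-2*5 t)) / (2 * 5) = 18/5 - 18*exp(-10*t)/5.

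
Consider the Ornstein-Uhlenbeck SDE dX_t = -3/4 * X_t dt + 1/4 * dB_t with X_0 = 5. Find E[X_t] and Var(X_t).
E[X_t] = 5*exp(-3*t/4); Var(X_t) = 1/24 - exp(-3*t/2)/24

The OU SDE dX = -theta X dt + sigma dB admits the integrating factor exp(theta t): d(exp(theta t) X_t) = sigma exp(theta t) dB_t. Integrating from 0 to t:
  X_t = x_0 * exp(-theta t) + sigma * int_0^t exp(-theta (t-s)) dB_s.
The Itô integral has mean 0 and (by the Itô isometry) variance sigma^2 * int_0^t exp(-2 theta (t - s)) ds = sigma^2 * (1 - exp(-2 theta t)) / (2 theta).
With theta = 3/4, sigma = 1/4, x_0 = 5:
  E[X_t] = 5 * exp(-3/4 t) = 5*exp(-3*t/4)
  Var(X_t) = (1/4)^2 * (1 - exp(-2*3/4 t)) / (2 * 3/4) = 1/24 - exp(-3*t/2)/24.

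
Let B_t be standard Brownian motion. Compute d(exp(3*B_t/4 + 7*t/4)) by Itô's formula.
d(exp(3*B_t/4 + 7*t/4)) = (65*exp(3*B_t/4 + 7*t/4)/32) dt + (3*exp(3*B_t/4 + 7*t/4)/4) dB_t

Itô's formula for f(t, x): d f(t, B_t) = (f_t + (1/2) f_xx) dt + f_x dB_t. Compute partials of f(t, x) = exp(7*t/4 + 3*x/4):
  f_t(t,x)  = 7*exp(7*t/4 + 3*x/4)/4
  f_x(t,x)  = 3*exp(7*t/4 + 3*x/4)/4
  f_xx(t,x) = 9*exp(7*t/4 + 3*x/4)/16
Assemble drift = f_t + (1/2) f_xx = 65*exp(7*t/4 + 3*x/4)/32 and diffusion = f_x = 3*exp(7*t/4 + 3*x/4)/4. Substituting x = B_t:
  d(exp(3*B_t/4 + 7*t/4)) = (65*exp(3*B_t/4 + 7*t/4)/32) dt + (3*exp(3*B_t/4 + 7*t/4)/4) dB_t.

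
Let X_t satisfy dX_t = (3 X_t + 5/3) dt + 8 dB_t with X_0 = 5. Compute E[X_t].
E[X_t] = 50*exp(3*t)/9 - 5/9

Taking expectations and using E[dB_t] = 0, the mean m(t) = E[X_t] satisfies the ODE m'(t) = a m(t) + b with m(0) = x_0. With a = 3, b = 5/3, x_0 = 5, the solution is
  m(t) = x_0 * exp(a t) + (b/a) * (exp(a t) - 1)
       = 5 * exp(3 t) + ((5/3)/3) * (exp(3 t) - 1)
       = 50*exp(3*t)/9 - 5/9.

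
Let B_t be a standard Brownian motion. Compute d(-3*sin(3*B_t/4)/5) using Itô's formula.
d(-3*sin(3*B_t/4)/5) = (27*sin(3*B_t/4)/160) dt + (-9*cos(3*B_t/4)/20) dB_t

Itô's formula for f(B_t) gives d f(B_t) = f'(B_t) dB_t + (1/2) f''(B_t) dt. Compute derivatives of f(x) = -3*sin(3*x/4)/5:
  f'(x)  = -9*cos(3*x/4)/20
  f''(x) = 27*sin(3*x/4)/80
Substitute x = B_t and multiply the f'' term by 1/2:
  drift     = (1/2) * (27*sin(3*x/4)/80) evaluated at B_t = 27*sin(3*B_t/4)/160
  diffusion = (-9*cos(3*x/4)/20) evaluated at B_t = -9*cos(3*B_t/4)/20
Therefore d(-3*sin(3*B_t/4)/5) = (27*sin(3*B_t/4)/160) dt + (-9*cos(3*B_t/4)/20) dB_t.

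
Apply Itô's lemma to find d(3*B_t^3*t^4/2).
d(3*B_t^3*t^4/2) = (3*B_t*t^3*(4*B_t^2 + 3*t)/2) dt + (9*B_t^2*t^4/2) dB_t

Itô's formula for f(t, x): d f(t, B_t) = (f_t + (1/2) f_xx) dt + f_x dB_t. Compute partials of f(t, x) = 3*t^4*x^3/2:
  f_t(t,x)  = 6*t^3*x^3
  f_x(t,x)  = 9*t^4*x^2/2
  f_xx(t,x) = 9*t^4*x
Assemble drift = f_t + (1/2) f_xx = 3*t^3*x*(3*t + 4*x^2)/2 and diffusion = f_x = 9*t^4*x^2/2. Substituting x = B_t:
  d(3*B_t^3*t^4/2) = (3*B_t*t^3*(4*B_t^2 + 3*t)/2) dt + (9*B_t^2*t^4/2) dB_t.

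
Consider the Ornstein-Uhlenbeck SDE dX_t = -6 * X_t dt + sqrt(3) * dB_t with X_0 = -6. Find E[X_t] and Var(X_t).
E[X_t] = -6*exp(-6*t); Var(X_t) = 1/4 - exp(-12*t)/4

The OU SDE dX = -theta X dt + sigma dB admits the integrating factor exp(theta t): d(exp(theta t) X_t) = sigma exp(theta t) dB_t. Integrating from 0 to t:
  X_t = x_0 * exp(-theta t) + sigma * int_0^t exp(-theta (t-s)) dB_s.
The Itô integral has mean 0 and (by the Itô isometry) variance sigma^2 * int_0^t exp(-2 theta (t - s)) ds = sigma^2 * (1 - exp(-2 theta t)) / (2 theta).
With theta = 6, sigma = sqrt(3), x_0 = -6:
  E[X_t] = -6 * exp(-6 t) = -6*exp(-6*t)
  Var(X_t) = (sqrt(3))^2 * (1 - exp(-2*6 t)) / (2 * 6) = 1/4 - exp(-12*t)/4.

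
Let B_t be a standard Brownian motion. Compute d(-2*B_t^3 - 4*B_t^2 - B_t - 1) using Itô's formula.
d(-2*B_t^3 - 4*B_t^2 - B_t - 1) = (-6*B_t - 4) dt + (-6*B_t^2 - 8*B_t - 1) dB_t

Itô's formula for f(B_t) gives d f(B_t) = f'(B_t) dB_t + (1/2) f''(B_t) dt. Compute derivatives of f(x) = -2*x^3 - 4*x^2 - x - 1:
  f'(x)  = -6*x^2 - 8*x - 1
  f''(x) = -12*x - 8
Substitute x = B_t and multiply the f'' term by 1/2:
  drift     = (1/2) * (-12*x - 8) evaluated at B_t = -6*B_t - 4
  diffusion = (-6*x^2 - 8*x - 1) evaluated at B_t = -6*B_t^2 - 8*B_t - 1
Therefore d(-2*B_t^3 - 4*B_t^2 - B_t - 1) = (-6*B_t - 4) dt + (-6*B_t^2 - 8*B_t - 1) dB_t.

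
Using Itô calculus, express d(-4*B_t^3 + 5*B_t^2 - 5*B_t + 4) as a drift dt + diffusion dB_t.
d(-4*B_t^3 + 5*B_t^2 - 5*B_t + 4) = (5 - 12*B_t) dt + (-12*B_t^2 + 10*B_t - 5) dB_t

Itô's formula for f(B_t) gives d f(B_t) = f'(B_t) dB_t + (1/2) f''(B_t) dt. Compute derivatives of f(x) = -4*x^3 + 5*x^2 - 5*x + 4:
  f'(x)  = -12*x^2 + 10*x - 5
  f''(x) = 10 - 24*x
Substitute x = B_t and multiply the f'' term by 1/2:
  drift     = (1/2) * (10 - 24*x) evaluated at B_t = 5 - 12*B_t
  diffusion = (-12*x^2 + 10*x - 5) evaluated at B_t = -12*B_t^2 + 10*B_t - 5
Therefore d(-4*B_t^3 + 5*B_t^2 - 5*B_t + 4) = (5 - 12*B_t) dt + (-12*B_t^2 + 10*B_t - 5) dB_t.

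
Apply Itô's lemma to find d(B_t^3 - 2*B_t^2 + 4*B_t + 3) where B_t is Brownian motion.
d(B_t^3 - 2*B_t^2 + 4*B_t + 3) = (3*B_t - 2) dt + (3*B_t^2 - 4*B_t + 4) dB_t

Itô's formula for f(B_t) gives d f(B_t) = f'(B_t) dB_t + (1/2) f''(B_t) dt. Compute derivatives of f(x) = x^3 - 2*x^2 + 4*x + 3:
  f'(x)  = 3*x^2 - 4*x + 4
  f''(x) = 6*x - 4
Substitute x = B_t and multiply the f'' term by 1/2:
  drift     = (1/2) * (6*x - 4) evaluated at B_t = 3*B_t - 2
  diffusion = (3*x^2 - 4*x + 4) evaluated at B_t = 3*B_t^2 - 4*B_t + 4
Therefore d(B_t^3 - 2*B_t^2 + 4*B_t + 3) = (3*B_t - 2) dt + (3*B_t^2 - 4*B_t + 4) dB_t.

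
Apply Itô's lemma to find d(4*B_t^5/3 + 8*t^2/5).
d(4*B_t^5/3 + 8*t^2/5) = (40*B_t^3/3 + 16*t/5) dt + (20*B_t^4/3) dB_t

Itô's formula for f(t, x): d f(t, B_t) = (f_t + (1/2) f_xx) dt + f_x dB_t. Compute partials of f(t, x) = 8*t^2/5 + 4*x^5/3:
  f_t(t,x)  = 16*t/5
  f_x(t,x)  = 20*x^4/3
  f_xx(t,x) = 80*x^3/3
Assemble drift = f_t + (1/2) f_xx = 16*t/5 + 40*x^3/3 and diffusion = f_x = 20*x^4/3. Substituting x = B_t:
  d(4*B_t^5/3 + 8*t^2/5) = (40*B_t^3/3 + 16*t/5) dt + (20*B_t^4/3) dB_t.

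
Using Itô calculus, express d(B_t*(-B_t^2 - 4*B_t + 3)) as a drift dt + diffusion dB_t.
d(B_t*(-B_t^2 - 4*B_t + 3)) = (-3*B_t - 4) dt + (-3*B_t^2 - 8*B_t + 3) dB_t

Itô's formula for f(B_t) gives d f(B_t) = f'(B_t) dB_t + (1/2) f''(B_t) dt. Compute derivatives of f(x) = x*(-x^2 - 4*x + 3):
  f'(x)  = -3*x^2 - 8*x + 3
  f''(x) = -6*x - 8
Substitute x = B_t and multiply the f'' term by 1/2:
  drift     = (1/2) * (-6*x - 8) evaluated at B_t = -3*B_t - 4
  diffusion = (-3*x^2 - 8*x + 3) evaluated at B_t = -3*B_t^2 - 8*B_t + 3
Therefore d(B_t*(-B_t^2 - 4*B_t + 3)) = (-3*B_t - 4) dt + (-3*B_t^2 - 8*B_t + 3) dB_t.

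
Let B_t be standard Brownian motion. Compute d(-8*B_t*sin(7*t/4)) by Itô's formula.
d(-8*B_t*sin(7*t/4)) = (-14*B_t*cos(7*t/4)) dt + (-8*sin(7*t/4)) dB_t

Itô's formula for f(t, x): d f(t, B_t) = (f_t + (1/2) f_xx) dt + f_x dB_t. Compute partials of f(t, x) = -8*x*sin(7*t/4):
  f_t(t,x)  = -14*x*cos(7*t/4)
  f_x(t,x)  = -8*sin(7*t/4)
  f_xx(t,x) = 0
Assemble drift = f_t + (1/2) f_xx = -14*x*cos(7*t/4) and diffusion = f_x = -8*sin(7*t/4). Substituting x = B_t:
  d(-8*B_t*sin(7*t/4)) = (-14*B_t*cos(7*t/4)) dt + (-8*sin(7*t/4)) dB_t.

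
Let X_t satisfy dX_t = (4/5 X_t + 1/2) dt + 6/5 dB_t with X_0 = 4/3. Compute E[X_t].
E[X_t] = 47*exp(4*t/5)/24 - 5/8

Taking expectations and using E[dB_t] = 0, the mean m(t) = E[X_t] satisfies the ODE m'(t) = a m(t) + b with m(0) = x_0. With a = 4/5, b = 1/2, x_0 = 4/3, the solution is
  m(t) = x_0 * exp(a t) + (b/a) * (exp(a t) - 1)
       = (4/3) * exp((4/5) t) + ((1/2)/(4/5)) * (exp((4/5) t) - 1)
       = 47*exp(4*t/5)/24 - 5/8.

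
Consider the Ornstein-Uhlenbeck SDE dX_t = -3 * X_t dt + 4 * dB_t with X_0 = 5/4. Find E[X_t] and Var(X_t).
E[X_t] = 5*exp(-3*t)/4; Var(X_t) = 8/3 - 8*exp(-6*t)/3

The OU SDE dX = -theta X dt + sigma dB admits the integrating factor exp(theta t): d(exp(theta t) X_t) = sigma exp(theta t) dB_t. Integrating from 0 to t:
  X_t = x_0 * exp(-theta t) + sigma * int_0^t exp(-theta (t-s)) dB_s.
The Itô integral has mean 0 and (by the Itô isometry) variance sigma^2 * int_0^t exp(-2 theta (t - s)) ds = sigma^2 * (1 - exp(-2 theta t)) / (2 theta).
With theta = 3, sigma = 4, x_0 = 5/4:
  E[X_t] = 5/4 * exp(-3 t) = 5*exp(-3*t)/4
  Var(X_t) = (4)^2 * (1 - exp(-2*3 t)) / (2 * 3) = 8/3 - 8*exp(-6*t)/3.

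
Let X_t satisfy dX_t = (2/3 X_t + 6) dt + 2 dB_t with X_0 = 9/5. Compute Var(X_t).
Var(X_t) = 3*exp(4*t/3) - 3

The variance V(t) = Var(X_t) satisfies V'(t) = 2 a V(t) + c^2 with V(0) = 0 (drift coefficient is linear in X, diffusion is constant). With a = 2/3, c = 2, the solution is
  V(t) = (c^2 / (2 a)) * (exp(2 a t) - 1)
       = (2^2 / (2*(2/3))) * (exp((4/3) t) - 1)
       = 3*exp(4*t/3) - 3.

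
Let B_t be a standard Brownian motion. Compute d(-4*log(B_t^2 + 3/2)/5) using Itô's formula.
d(-4*log(B_t^2 + 3/2)/5) = (8*(2*B_t^2 - 3)/(5*(2*B_t^2 + 3)^2)) dt + (-16*B_t/(10*B_t^2 + 15)) dB_t

Itô's formula for f(B_t) gives d f(B_t) = f'(B_t) dB_t + (1/2) f''(B_t) dt. Compute derivatives of f(x) = -4*log(x^2 + 3/2)/5:
  f'(x)  = -16*x/(10*x^2 + 15)
  f''(x) = 16*(2*x^2 - 3)/(5*(2*x^2 + 3)^2)
Substitute x = B_t and multiply the f'' term by 1/2:
  drift     = (1/2) * (16*(2*x^2 - 3)/(5*(2*x^2 + 3)^2)) evaluated at B_t = 8*(2*B_t^2 - 3)/(5*(2*B_t^2 + 3)^2)
  diffusion = (-16*x/(10*x^2 + 15)) evaluated at B_t = -16*B_t/(10*B_t^2 + 15)
Therefore d(-4*log(B_t^2 + 3/2)/5) = (8*(2*B_t^2 - 3)/(5*(2*B_t^2 + 3)^2)) dt + (-16*B_t/(10*B_t^2 + 15)) dB_t.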